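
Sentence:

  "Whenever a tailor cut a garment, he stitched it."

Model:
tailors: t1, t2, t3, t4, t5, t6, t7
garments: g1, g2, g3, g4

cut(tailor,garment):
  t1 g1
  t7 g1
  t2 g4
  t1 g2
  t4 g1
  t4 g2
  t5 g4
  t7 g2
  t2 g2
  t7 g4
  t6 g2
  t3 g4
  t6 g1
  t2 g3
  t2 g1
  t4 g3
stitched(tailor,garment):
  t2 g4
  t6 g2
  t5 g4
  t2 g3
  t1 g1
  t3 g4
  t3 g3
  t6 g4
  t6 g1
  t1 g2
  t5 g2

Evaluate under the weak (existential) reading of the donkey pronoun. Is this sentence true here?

False

"it" takes "a garment" as antecedent — a donkey pronoun bound across the clause boundary.
Weak reading: every tailor t with some cut-garment has at least one cut-garment g such that stitched(t,g).
Per tailor: t1:✓  t2:✓  t3:✓  t4:✗  t5:✓  t6:✓  t7:✗
t4 has no witness among its cut-garments.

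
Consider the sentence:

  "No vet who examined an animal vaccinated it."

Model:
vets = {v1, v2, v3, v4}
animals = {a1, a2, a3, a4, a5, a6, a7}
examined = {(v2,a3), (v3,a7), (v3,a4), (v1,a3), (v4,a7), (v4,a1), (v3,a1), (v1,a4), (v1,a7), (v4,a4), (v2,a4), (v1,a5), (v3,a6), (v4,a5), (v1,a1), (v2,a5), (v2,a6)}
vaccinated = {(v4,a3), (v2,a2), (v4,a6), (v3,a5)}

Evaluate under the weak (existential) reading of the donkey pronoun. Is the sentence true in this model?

"it" takes "an animal" as antecedent — a donkey pronoun bound across the clause boundary.
Truth condition: for no (v,a) with examined(v,a) does vaccinated(v,a) hold.
Restrictor pairs — does the scope hold? (v1,a1):fails  (v1,a3):fails  (v1,a4):fails  (v1,a5):fails  (v1,a7):fails  (v2,a3):fails  (v2,a4):fails  (v2,a5):fails  (v2,a6):fails  (v3,a1):fails  (v3,a4):fails  (v3,a6):fails  (v3,a7):fails  (v4,a1):fails  (v4,a4):fails  (v4,a5):fails  (v4,a7):fails
Scope holds for no restrictor pair, so the sentence is true.

True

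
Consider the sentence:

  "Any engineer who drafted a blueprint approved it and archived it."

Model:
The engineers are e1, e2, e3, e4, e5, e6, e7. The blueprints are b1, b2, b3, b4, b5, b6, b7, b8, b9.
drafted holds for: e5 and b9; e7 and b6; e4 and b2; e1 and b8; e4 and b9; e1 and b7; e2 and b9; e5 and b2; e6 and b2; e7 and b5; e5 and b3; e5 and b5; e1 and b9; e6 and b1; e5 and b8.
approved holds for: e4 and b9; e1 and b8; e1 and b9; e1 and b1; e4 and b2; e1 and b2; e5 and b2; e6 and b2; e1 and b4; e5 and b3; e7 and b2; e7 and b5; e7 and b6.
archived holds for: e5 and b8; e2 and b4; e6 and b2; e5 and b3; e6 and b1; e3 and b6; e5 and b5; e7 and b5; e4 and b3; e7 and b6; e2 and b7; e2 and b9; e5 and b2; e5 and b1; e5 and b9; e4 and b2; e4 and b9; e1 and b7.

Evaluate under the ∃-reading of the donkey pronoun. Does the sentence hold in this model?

"it" takes "a blueprint" as antecedent — a donkey pronoun bound across the clause boundary.
Weak reading: every engineer e with some drafted-blueprint has at least one drafted-blueprint b such that approved(e,b) ∧ archived(e,b).
Per engineer: e1:✗  e2:✗  e4:✓  e5:✓  e6:✓  e7:✓
e1 has no witness among its drafted-blueprints.

False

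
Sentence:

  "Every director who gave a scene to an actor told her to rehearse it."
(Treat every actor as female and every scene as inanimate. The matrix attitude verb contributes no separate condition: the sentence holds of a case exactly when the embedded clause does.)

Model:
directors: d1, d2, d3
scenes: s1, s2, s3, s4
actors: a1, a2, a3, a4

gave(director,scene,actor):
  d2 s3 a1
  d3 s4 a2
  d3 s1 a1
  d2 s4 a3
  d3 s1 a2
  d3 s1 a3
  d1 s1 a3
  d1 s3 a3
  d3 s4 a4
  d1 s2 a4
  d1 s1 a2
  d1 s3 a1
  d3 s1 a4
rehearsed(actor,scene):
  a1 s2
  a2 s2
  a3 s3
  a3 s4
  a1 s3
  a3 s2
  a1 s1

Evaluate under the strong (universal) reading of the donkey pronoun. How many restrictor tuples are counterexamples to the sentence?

"her" takes "an actor" as antecedent and "it" takes "a scene"; both are donkey pronouns co-varying with the restrictor.
Strong reading: for every (d,s,a) with gave(d,s,a), rehearsed(a,s).
Restrictor triples: (d1,s1,a2)→rehearsed(a2,s1) ✗  (d1,s1,a3)→rehearsed(a3,s1) ✗  (d1,s2,a4)→rehearsed(a4,s2) ✗  (d1,s3,a1)→rehearsed(a1,s3) ✓  (d1,s3,a3)→rehearsed(a3,s3) ✓  (d2,s3,a1)→rehearsed(a1,s3) ✓  (d2,s4,a3)→rehearsed(a3,s4) ✓  (d3,s1,a1)→rehearsed(a1,s1) ✓  (d3,s1,a2)→rehearsed(a2,s1) ✗  (d3,s1,a3)→rehearsed(a3,s1) ✗  (d3,s1,a4)→rehearsed(a4,s1) ✗  (d3,s4,a2)→rehearsed(a2,s4) ✗  (d3,s4,a4)→rehearsed(a4,s4) ✗
Counterexamples (restrictor triples failing the scope): 8.

8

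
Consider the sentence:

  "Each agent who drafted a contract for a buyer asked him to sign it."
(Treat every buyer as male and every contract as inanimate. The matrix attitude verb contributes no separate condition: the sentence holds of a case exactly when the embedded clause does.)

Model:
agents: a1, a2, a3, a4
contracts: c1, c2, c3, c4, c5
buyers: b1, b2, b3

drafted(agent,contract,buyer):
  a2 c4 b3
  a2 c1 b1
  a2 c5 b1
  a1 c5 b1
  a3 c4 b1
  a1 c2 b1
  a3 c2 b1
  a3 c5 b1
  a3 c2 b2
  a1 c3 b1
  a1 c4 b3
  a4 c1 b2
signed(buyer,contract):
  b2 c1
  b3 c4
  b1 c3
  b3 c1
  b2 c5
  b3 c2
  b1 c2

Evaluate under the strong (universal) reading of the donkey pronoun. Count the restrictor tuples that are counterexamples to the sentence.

6

"him" takes "a buyer" as antecedent and "it" takes "a contract"; both are donkey pronouns co-varying with the restrictor.
Strong reading: for every (a,c,b) with drafted(a,c,b), signed(b,c).
Restrictor triples: (a1,c2,b1)→signed(b1,c2) ✓  (a1,c3,b1)→signed(b1,c3) ✓  (a1,c4,b3)→signed(b3,c4) ✓  (a1,c5,b1)→signed(b1,c5) ✗  (a2,c1,b1)→signed(b1,c1) ✗  (a2,c4,b3)→signed(b3,c4) ✓  (a2,c5,b1)→signed(b1,c5) ✗  (a3,c2,b1)→signed(b1,c2) ✓  (a3,c2,b2)→signed(b2,c2) ✗  (a3,c4,b1)→signed(b1,c4) ✗  (a3,c5,b1)→signed(b1,c5) ✗  (a4,c1,b2)→signed(b2,c1) ✓
Counterexamples (restrictor triples failing the scope): 6.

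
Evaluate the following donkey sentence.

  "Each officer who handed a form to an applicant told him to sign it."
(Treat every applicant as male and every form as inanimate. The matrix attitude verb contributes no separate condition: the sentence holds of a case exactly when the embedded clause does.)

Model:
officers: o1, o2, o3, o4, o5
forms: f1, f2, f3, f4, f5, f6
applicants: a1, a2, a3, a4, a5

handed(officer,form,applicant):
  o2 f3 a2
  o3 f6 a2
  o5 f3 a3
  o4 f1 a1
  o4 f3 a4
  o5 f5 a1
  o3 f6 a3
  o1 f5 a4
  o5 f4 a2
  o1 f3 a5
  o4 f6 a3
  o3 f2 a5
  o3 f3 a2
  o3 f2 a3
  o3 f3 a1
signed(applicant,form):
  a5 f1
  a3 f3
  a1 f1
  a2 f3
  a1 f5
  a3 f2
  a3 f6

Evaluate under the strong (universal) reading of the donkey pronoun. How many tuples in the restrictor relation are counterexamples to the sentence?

"him" takes "an applicant" as antecedent and "it" takes "a form"; both are donkey pronouns co-varying with the restrictor.
Strong reading: for every (o,f,a) with handed(o,f,a), signed(a,f).
Restrictor triples: (o1,f3,a5)→signed(a5,f3) ✗  (o1,f5,a4)→signed(a4,f5) ✗  (o2,f3,a2)→signed(a2,f3) ✓  (o3,f2,a3)→signed(a3,f2) ✓  (o3,f2,a5)→signed(a5,f2) ✗  (o3,f3,a1)→signed(a1,f3) ✗  (o3,f3,a2)→signed(a2,f3) ✓  (o3,f6,a2)→signed(a2,f6) ✗  (o3,f6,a3)→signed(a3,f6) ✓  (o4,f1,a1)→signed(a1,f1) ✓  (o4,f3,a4)→signed(a4,f3) ✗  (o4,f6,a3)→signed(a3,f6) ✓  (o5,f3,a3)→signed(a3,f3) ✓  (o5,f4,a2)→signed(a2,f4) ✗  (o5,f5,a1)→signed(a1,f5) ✓
Counterexamples (restrictor triples failing the scope): 7.

7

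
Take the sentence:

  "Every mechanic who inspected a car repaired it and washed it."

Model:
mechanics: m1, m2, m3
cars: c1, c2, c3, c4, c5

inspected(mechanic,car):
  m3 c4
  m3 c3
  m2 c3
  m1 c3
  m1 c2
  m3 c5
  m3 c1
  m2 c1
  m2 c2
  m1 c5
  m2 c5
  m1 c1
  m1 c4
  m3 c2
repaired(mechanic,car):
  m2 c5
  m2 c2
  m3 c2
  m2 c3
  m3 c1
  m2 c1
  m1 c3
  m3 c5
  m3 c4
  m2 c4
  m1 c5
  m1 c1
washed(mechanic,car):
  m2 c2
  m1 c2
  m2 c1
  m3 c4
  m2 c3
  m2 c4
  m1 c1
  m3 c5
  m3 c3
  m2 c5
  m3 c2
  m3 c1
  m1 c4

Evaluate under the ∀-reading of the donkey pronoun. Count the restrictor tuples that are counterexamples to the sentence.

5

"it" takes "a car" as antecedent — a donkey pronoun bound across the clause boundary.
Strong reading: for every (m,c) with inspected(m,c), repaired(m,c) ∧ washed(m,c).
Restrictor pairs: (m1,c1) ✓  (m1,c2) ✗  (m1,c3) ✗  (m1,c4) ✗  (m1,c5) ✗  (m2,c1) ✓  (m2,c2) ✓  (m2,c3) ✓  (m2,c5) ✓  (m3,c1) ✓  (m3,c2) ✓  (m3,c3) ✗  (m3,c4) ✓  (m3,c5) ✓
Counterexamples (restrictor pairs failing the scope): 5.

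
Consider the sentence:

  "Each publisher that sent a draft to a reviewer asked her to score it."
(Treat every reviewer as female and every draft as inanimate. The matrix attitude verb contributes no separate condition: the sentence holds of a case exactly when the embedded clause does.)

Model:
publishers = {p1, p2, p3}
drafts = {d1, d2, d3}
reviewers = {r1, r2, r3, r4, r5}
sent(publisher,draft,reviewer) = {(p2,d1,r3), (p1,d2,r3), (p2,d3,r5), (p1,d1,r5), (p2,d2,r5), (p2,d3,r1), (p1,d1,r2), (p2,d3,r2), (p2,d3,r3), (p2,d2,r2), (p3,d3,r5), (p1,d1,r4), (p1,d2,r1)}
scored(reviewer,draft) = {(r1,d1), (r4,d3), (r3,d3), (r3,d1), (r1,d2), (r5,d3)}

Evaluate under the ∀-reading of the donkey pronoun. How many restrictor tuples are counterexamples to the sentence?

8

"her" takes "a reviewer" as antecedent and "it" takes "a draft"; both are donkey pronouns co-varying with the restrictor.
Strong reading: for every (p,d,r) with sent(p,d,r), scored(r,d).
Restrictor triples: (p1,d1,r2)→scored(r2,d1) ✗  (p1,d1,r4)→scored(r4,d1) ✗  (p1,d1,r5)→scored(r5,d1) ✗  (p1,d2,r1)→scored(r1,d2) ✓  (p1,d2,r3)→scored(r3,d2) ✗  (p2,d1,r3)→scored(r3,d1) ✓  (p2,d2,r2)→scored(r2,d2) ✗  (p2,d2,r5)→scored(r5,d2) ✗  (p2,d3,r1)→scored(r1,d3) ✗  (p2,d3,r2)→scored(r2,d3) ✗  (p2,d3,r3)→scored(r3,d3) ✓  (p2,d3,r5)→scored(r5,d3) ✓  (p3,d3,r5)→scored(r5,d3) ✓
Counterexamples (restrictor triples failing the scope): 8.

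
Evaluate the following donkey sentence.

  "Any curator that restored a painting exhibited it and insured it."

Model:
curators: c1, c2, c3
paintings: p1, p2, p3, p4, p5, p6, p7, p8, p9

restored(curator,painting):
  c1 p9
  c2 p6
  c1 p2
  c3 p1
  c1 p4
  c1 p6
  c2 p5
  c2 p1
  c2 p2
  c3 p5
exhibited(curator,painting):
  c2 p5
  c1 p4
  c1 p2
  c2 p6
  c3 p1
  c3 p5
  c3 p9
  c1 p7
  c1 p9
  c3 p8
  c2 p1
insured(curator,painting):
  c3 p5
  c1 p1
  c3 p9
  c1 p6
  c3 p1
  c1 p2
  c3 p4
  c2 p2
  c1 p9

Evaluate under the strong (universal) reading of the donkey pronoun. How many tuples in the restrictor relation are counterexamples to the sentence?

"it" takes "a painting" as antecedent — a donkey pronoun bound across the clause boundary.
Strong reading: for every (c,p) with restored(c,p), exhibited(c,p) ∧ insured(c,p).
Restrictor pairs: (c1,p2) ✓  (c1,p4) ✗  (c1,p6) ✗  (c1,p9) ✓  (c2,p1) ✗  (c2,p2) ✗  (c2,p5) ✗  (c2,p6) ✗  (c3,p1) ✓  (c3,p5) ✓
Counterexamples (restrictor pairs failing the scope): 6.

6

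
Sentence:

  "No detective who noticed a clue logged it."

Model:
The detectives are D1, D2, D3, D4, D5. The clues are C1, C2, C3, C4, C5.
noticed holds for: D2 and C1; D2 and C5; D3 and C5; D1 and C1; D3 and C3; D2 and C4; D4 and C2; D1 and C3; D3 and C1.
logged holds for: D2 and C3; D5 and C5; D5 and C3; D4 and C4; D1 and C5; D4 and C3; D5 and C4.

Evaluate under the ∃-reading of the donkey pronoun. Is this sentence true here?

True

"it" takes "a clue" as antecedent — a donkey pronoun bound across the clause boundary.
Truth condition: for no (d,c) with noticed(d,c) does logged(d,c) hold.
Restrictor pairs — does the scope hold? (D1,C1):fails  (D1,C3):fails  (D2,C1):fails  (D2,C4):fails  (D2,C5):fails  (D3,C1):fails  (D3,C3):fails  (D3,C5):fails  (D4,C2):fails
Scope holds for no restrictor pair, so the sentence is true.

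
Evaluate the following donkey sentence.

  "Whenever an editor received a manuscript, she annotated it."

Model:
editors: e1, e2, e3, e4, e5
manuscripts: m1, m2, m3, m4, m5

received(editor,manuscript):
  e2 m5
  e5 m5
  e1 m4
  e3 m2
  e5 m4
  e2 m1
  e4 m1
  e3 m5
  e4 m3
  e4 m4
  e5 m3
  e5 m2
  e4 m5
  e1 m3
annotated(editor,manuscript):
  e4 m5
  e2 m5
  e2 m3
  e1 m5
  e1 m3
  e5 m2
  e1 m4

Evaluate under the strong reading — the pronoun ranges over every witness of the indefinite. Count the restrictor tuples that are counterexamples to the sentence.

9

"it" takes "a manuscript" as antecedent — a donkey pronoun bound across the clause boundary.
Strong reading: for every (e,m) with received(e,m), annotated(e,m).
Restrictor pairs: (e1,m3) ✓  (e1,m4) ✓  (e2,m1) ✗  (e2,m5) ✓  (e3,m2) ✗  (e3,m5) ✗  (e4,m1) ✗  (e4,m3) ✗  (e4,m4) ✗  (e4,m5) ✓  (e5,m2) ✓  (e5,m3) ✗  (e5,m4) ✗  (e5,m5) ✗
Counterexamples (restrictor pairs failing the scope): 9.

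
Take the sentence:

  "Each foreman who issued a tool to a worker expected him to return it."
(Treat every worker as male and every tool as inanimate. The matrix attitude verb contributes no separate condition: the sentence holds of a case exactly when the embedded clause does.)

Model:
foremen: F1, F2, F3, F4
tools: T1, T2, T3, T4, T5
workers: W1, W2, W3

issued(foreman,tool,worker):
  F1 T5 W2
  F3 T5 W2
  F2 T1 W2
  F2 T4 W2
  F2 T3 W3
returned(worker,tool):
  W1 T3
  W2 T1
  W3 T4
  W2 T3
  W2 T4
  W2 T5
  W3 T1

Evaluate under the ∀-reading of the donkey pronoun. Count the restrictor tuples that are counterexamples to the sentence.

1

"him" takes "a worker" as antecedent and "it" takes "a tool"; both are donkey pronouns co-varying with the restrictor.
Strong reading: for every (f,t,w) with issued(f,t,w), returned(w,t).
Restrictor triples: (F1,T5,W2)→returned(W2,T5) ✓  (F2,T1,W2)→returned(W2,T1) ✓  (F2,T3,W3)→returned(W3,T3) ✗  (F2,T4,W2)→returned(W2,T4) ✓  (F3,T5,W2)→returned(W2,T5) ✓
Counterexamples (restrictor triples failing the scope): 1.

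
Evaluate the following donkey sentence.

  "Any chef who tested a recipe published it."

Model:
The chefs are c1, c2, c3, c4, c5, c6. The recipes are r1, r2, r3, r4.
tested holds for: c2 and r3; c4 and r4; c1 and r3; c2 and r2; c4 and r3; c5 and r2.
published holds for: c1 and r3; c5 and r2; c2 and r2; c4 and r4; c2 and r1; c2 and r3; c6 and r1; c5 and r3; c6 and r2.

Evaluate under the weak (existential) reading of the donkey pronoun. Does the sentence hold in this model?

"it" takes "a recipe" as antecedent — a donkey pronoun bound across the clause boundary.
Weak reading: every chef c with some tested-recipe has at least one tested-recipe r such that published(c,r).
Per chef: c1:✓  c2:✓  c4:✓  c5:✓
Every chef in the restrictor has a witness.

True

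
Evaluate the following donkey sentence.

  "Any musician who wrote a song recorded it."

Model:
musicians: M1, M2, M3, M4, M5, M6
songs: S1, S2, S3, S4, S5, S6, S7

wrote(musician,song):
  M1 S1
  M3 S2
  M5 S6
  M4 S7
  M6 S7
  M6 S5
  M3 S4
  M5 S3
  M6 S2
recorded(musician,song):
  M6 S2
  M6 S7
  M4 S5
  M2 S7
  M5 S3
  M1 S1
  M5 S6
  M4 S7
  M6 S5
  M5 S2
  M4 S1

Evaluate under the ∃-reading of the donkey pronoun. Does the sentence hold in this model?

"it" takes "a song" as antecedent — a donkey pronoun bound across the clause boundary.
Weak reading: every musician m with some wrote-song has at least one wrote-song s such that recorded(m,s).
Per musician: M1:✓  M3:✗  M4:✓  M5:✓  M6:✓
M3 has no witness among its wrote-songs.

False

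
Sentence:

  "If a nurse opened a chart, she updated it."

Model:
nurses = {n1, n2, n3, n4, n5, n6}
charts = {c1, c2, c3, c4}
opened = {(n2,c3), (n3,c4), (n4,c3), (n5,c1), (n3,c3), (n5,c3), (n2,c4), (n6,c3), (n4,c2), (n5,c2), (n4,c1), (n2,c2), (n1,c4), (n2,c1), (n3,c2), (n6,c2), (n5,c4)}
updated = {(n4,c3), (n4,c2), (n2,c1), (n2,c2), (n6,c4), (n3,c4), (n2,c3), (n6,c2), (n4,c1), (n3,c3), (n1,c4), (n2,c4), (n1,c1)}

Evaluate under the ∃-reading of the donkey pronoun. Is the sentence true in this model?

"it" takes "a chart" as antecedent — a donkey pronoun bound across the clause boundary.
Weak reading: every nurse n with some opened-chart has at least one opened-chart c such that updated(n,c).
Per nurse: n1:✓  n2:✓  n3:✓  n4:✓  n5:✗  n6:✓
n5 has no witness among its opened-charts.

False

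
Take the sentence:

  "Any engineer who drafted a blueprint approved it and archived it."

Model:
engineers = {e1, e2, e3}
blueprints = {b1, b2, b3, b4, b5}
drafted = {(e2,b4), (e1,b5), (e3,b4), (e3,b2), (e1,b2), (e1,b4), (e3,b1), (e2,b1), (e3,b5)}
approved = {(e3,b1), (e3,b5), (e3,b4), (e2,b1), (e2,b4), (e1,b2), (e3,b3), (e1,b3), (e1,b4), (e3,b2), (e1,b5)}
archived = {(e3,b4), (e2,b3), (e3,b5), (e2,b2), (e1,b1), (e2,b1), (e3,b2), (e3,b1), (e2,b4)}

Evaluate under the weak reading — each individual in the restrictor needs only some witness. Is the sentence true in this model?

"it" takes "a blueprint" as antecedent — a donkey pronoun bound across the clause boundary.
Weak reading: every engineer e with some drafted-blueprint has at least one drafted-blueprint b such that approved(e,b) ∧ archived(e,b).
Per engineer: e1:✗  e2:✓  e3:✓
e1 has no witness among its drafted-blueprints.

False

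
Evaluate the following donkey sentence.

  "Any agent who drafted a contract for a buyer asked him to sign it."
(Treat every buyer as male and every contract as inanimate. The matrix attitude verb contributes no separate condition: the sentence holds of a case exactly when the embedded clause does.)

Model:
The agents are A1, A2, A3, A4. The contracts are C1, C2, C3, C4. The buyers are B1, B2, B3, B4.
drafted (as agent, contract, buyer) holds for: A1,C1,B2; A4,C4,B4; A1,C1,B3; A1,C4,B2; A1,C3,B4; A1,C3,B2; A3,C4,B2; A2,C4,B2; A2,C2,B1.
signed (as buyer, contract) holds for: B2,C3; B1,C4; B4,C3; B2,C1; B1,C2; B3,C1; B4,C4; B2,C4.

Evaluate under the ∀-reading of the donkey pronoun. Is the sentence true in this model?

"him" takes "a buyer" as antecedent and "it" takes "a contract"; both are donkey pronouns co-varying with the restrictor.
Strong reading: for every (a,c,b) with drafted(a,c,b), signed(b,c).
Restrictor triples: (A1,C1,B2)→signed(B2,C1) ✓  (A1,C1,B3)→signed(B3,C1) ✓  (A1,C3,B2)→signed(B2,C3) ✓  (A1,C3,B4)→signed(B4,C3) ✓  (A1,C4,B2)→signed(B2,C4) ✓  (A2,C2,B1)→signed(B1,C2) ✓  (A2,C4,B2)→signed(B2,C4) ✓  (A3,C4,B2)→signed(B2,C4) ✓  (A4,C4,B4)→signed(B4,C4) ✓
Every restrictor triple satisfies the scope.

True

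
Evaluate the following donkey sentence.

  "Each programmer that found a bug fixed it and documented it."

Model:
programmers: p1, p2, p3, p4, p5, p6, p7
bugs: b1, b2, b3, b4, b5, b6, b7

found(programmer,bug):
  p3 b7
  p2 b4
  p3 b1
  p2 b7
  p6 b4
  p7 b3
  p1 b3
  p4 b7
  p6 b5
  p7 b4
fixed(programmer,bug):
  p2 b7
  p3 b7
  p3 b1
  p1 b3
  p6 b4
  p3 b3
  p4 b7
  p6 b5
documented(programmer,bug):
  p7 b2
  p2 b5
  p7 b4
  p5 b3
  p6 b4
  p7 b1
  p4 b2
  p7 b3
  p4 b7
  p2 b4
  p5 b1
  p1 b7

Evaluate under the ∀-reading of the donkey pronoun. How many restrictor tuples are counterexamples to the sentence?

"it" takes "a bug" as antecedent — a donkey pronoun bound across the clause boundary.
Strong reading: for every (p,b) with found(p,b), fixed(p,b) ∧ documented(p,b).
Restrictor pairs: (p1,b3) ✗  (p2,b4) ✗  (p2,b7) ✗  (p3,b1) ✗  (p3,b7) ✗  (p4,b7) ✓  (p6,b4) ✓  (p6,b5) ✗  (p7,b3) ✗  (p7,b4) ✗
Counterexamples (restrictor pairs failing the scope): 8.

8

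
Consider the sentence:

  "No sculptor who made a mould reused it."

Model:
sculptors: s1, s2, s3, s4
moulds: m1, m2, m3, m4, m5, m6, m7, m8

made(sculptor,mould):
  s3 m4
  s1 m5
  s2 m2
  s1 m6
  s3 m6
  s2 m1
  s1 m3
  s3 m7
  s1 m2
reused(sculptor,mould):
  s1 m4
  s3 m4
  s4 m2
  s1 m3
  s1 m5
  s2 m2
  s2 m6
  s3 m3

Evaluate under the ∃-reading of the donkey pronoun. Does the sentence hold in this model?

False

"it" takes "a mould" as antecedent — a donkey pronoun bound across the clause boundary.
Truth condition: for no (s,m) with made(s,m) does reused(s,m) hold.
Restrictor pairs — does the scope hold? (s1,m2):fails  (s1,m3):holds  (s1,m5):holds  (s1,m6):fails  (s2,m1):fails  (s2,m2):holds  (s3,m4):holds  (s3,m6):fails  (s3,m7):fails
Scope holds for 4 pair(s), so the sentence is false.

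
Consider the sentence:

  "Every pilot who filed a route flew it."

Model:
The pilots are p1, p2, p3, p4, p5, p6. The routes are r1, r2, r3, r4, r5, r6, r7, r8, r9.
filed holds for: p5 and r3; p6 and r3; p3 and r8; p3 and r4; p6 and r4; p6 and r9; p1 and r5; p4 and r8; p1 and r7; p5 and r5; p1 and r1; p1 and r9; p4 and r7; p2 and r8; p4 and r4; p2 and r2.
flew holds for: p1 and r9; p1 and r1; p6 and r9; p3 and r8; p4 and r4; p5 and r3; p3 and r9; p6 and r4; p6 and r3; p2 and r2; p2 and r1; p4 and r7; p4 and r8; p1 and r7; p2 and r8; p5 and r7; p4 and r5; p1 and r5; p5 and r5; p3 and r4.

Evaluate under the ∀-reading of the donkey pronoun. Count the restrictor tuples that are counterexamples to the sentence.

"it" takes "a route" as antecedent — a donkey pronoun bound across the clause boundary.
Strong reading: for every (p,r) with filed(p,r), flew(p,r).
Restrictor pairs: (p1,r1) ✓  (p1,r5) ✓  (p1,r7) ✓  (p1,r9) ✓  (p2,r2) ✓  (p2,r8) ✓  (p3,r4) ✓  (p3,r8) ✓  (p4,r4) ✓  (p4,r7) ✓  (p4,r8) ✓  (p5,r3) ✓  (p5,r5) ✓  (p6,r3) ✓  (p6,r4) ✓  (p6,r9) ✓
Counterexamples (restrictor pairs failing the scope): 0.

0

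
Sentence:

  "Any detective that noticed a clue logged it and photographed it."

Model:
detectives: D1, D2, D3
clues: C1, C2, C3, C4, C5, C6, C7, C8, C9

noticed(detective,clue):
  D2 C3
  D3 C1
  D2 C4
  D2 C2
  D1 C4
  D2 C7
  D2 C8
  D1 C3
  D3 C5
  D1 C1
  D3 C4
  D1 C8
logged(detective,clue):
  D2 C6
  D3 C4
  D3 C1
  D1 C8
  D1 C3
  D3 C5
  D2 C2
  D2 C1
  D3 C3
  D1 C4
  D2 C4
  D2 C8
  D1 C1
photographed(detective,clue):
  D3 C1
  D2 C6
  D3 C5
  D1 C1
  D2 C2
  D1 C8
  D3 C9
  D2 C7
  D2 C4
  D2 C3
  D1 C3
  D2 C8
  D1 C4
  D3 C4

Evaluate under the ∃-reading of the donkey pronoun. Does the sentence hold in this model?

"it" takes "a clue" as antecedent — a donkey pronoun bound across the clause boundary.
Weak reading: every detective d with some noticed-clue has at least one noticed-clue c such that logged(d,c) ∧ photographed(d,c).
Per detective: D1:✓  D2:✓  D3:✓
Every detective in the restrictor has a witness.

True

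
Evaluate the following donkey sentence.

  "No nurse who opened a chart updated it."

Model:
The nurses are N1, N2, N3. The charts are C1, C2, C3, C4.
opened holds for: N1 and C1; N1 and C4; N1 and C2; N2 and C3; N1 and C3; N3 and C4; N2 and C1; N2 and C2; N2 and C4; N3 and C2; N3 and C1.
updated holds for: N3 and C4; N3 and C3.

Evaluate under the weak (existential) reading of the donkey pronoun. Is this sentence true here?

False

"it" takes "a chart" as antecedent — a donkey pronoun bound across the clause boundary.
Truth condition: for no (n,c) with opened(n,c) does updated(n,c) hold.
Restrictor pairs — does the scope hold? (N1,C1):fails  (N1,C2):fails  (N1,C3):fails  (N1,C4):fails  (N2,C1):fails  (N2,C2):fails  (N2,C3):fails  (N2,C4):fails  (N3,C1):fails  (N3,C2):fails  (N3,C4):holds
Scope holds for 1 pair(s), so the sentence is false.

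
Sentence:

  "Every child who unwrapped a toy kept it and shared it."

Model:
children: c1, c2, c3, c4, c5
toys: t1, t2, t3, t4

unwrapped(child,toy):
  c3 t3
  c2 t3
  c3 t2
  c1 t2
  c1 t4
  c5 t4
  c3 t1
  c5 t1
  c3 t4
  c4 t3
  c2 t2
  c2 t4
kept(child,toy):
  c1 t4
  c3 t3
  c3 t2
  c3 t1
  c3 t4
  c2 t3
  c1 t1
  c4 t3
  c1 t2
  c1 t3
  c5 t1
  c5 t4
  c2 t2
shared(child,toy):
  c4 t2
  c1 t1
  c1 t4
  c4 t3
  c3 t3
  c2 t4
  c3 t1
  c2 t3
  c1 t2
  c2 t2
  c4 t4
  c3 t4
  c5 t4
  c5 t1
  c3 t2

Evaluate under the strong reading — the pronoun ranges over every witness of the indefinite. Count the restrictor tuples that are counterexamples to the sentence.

1

"it" takes "a toy" as antecedent — a donkey pronoun bound across the clause boundary.
Strong reading: for every (c,t) with unwrapped(c,t), kept(c,t) ∧ shared(c,t).
Restrictor pairs: (c1,t2) ✓  (c1,t4) ✓  (c2,t2) ✓  (c2,t3) ✓  (c2,t4) ✗  (c3,t1) ✓  (c3,t2) ✓  (c3,t3) ✓  (c3,t4) ✓  (c4,t3) ✓  (c5,t1) ✓  (c5,t4) ✓
Counterexamples (restrictor pairs failing the scope): 1.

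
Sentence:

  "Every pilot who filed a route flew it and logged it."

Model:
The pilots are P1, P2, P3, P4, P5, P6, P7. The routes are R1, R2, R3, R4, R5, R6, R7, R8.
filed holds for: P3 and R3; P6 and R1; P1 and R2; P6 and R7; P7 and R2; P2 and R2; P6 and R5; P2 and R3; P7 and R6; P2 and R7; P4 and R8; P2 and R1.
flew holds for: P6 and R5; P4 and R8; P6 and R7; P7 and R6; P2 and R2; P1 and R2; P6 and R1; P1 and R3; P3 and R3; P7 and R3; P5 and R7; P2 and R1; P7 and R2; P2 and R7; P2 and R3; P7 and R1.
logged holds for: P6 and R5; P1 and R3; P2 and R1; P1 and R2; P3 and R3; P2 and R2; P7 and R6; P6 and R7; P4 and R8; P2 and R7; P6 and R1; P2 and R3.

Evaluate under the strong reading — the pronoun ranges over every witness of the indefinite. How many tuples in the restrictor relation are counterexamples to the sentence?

"it" takes "a route" as antecedent — a donkey pronoun bound across the clause boundary.
Strong reading: for every (p,r) with filed(p,r), flew(p,r) ∧ logged(p,r).
Restrictor pairs: (P1,R2) ✓  (P2,R1) ✓  (P2,R2) ✓  (P2,R3) ✓  (P2,R7) ✓  (P3,R3) ✓  (P4,R8) ✓  (P6,R1) ✓  (P6,R5) ✓  (P6,R7) ✓  (P7,R2) ✗  (P7,R6) ✓
Counterexamples (restrictor pairs failing the scope): 1.

1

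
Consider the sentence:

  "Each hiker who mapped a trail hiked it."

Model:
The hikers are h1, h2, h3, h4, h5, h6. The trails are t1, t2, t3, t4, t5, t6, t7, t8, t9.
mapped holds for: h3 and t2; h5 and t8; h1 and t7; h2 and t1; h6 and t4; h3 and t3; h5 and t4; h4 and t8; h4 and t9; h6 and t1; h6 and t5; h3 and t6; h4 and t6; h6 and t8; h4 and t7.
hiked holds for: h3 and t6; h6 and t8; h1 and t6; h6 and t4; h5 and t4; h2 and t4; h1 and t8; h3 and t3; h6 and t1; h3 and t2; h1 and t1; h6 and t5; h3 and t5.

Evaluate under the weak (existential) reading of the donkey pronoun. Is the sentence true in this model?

"it" takes "a trail" as antecedent — a donkey pronoun bound across the clause boundary.
Weak reading: every hiker h with some mapped-trail has at least one mapped-trail t such that hiked(h,t).
Per hiker: h1:✗  h2:✗  h3:✓  h4:✗  h5:✓  h6:✓
h1 has no witness among its mapped-trails.

False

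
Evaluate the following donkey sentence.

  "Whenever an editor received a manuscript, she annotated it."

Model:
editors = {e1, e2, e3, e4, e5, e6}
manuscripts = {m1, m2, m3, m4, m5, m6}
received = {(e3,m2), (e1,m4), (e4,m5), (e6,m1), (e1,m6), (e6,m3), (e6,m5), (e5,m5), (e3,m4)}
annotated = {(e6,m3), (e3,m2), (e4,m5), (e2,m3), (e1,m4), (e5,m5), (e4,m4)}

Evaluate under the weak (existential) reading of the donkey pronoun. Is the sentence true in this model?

True

"it" takes "a manuscript" as antecedent — a donkey pronoun bound across the clause boundary.
Weak reading: every editor e with some received-manuscript has at least one received-manuscript m such that annotated(e,m).
Per editor: e1:✓  e3:✓  e4:✓  e5:✓  e6:✓
Every editor in the restrictor has a witness.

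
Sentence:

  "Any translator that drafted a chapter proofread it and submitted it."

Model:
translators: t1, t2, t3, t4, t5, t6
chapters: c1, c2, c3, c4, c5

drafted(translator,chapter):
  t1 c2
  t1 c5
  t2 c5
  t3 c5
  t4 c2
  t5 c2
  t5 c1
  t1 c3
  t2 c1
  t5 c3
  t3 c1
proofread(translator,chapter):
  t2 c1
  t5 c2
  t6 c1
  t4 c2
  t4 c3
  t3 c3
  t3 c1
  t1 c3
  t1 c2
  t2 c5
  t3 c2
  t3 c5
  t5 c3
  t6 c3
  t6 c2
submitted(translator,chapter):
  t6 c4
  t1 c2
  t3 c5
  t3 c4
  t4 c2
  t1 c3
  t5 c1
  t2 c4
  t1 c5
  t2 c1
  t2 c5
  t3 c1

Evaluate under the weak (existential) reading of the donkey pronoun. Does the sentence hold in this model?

False

"it" takes "a chapter" as antecedent — a donkey pronoun bound across the clause boundary.
Weak reading: every translator t with some drafted-chapter has at least one drafted-chapter c such that proofread(t,c) ∧ submitted(t,c).
Per translator: t1:✓  t2:✓  t3:✓  t4:✓  t5:✗
t5 has no witness among its drafted-chapters.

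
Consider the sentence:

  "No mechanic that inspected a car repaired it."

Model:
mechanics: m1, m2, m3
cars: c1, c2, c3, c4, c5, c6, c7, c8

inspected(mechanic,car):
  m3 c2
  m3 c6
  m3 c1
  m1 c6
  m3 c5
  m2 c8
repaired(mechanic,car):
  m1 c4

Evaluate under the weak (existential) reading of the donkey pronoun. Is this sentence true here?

True

"it" takes "a car" as antecedent — a donkey pronoun bound across the clause boundary.
Truth condition: for no (m,c) with inspected(m,c) does repaired(m,c) hold.
Restrictor pairs — does the scope hold? (m1,c6):fails  (m2,c8):fails  (m3,c1):fails  (m3,c2):fails  (m3,c5):fails  (m3,c6):fails
Scope holds for no restrictor pair, so the sentence is true.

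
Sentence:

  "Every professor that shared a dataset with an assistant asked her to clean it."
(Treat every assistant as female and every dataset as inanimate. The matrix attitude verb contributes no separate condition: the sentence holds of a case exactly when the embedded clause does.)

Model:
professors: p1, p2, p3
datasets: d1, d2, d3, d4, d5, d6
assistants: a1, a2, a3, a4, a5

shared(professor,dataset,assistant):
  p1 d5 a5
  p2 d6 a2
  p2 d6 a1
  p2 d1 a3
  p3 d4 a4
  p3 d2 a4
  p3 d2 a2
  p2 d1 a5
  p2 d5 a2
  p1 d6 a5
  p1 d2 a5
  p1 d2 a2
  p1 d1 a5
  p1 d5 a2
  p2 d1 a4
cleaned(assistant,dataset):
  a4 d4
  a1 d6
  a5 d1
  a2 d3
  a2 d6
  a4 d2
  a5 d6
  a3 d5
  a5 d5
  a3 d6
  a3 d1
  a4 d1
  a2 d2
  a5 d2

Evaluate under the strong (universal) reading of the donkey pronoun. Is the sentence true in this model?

False

"her" takes "an assistant" as antecedent and "it" takes "a dataset"; both are donkey pronouns co-varying with the restrictor.
Strong reading: for every (p,d,a) with shared(p,d,a), cleaned(a,d).
Restrictor triples: (p1,d1,a5)→cleaned(a5,d1) ✓  (p1,d2,a2)→cleaned(a2,d2) ✓  (p1,d2,a5)→cleaned(a5,d2) ✓  (p1,d5,a2)→cleaned(a2,d5) ✗  (p1,d5,a5)→cleaned(a5,d5) ✓  (p1,d6,a5)→cleaned(a5,d6) ✓  (p2,d1,a3)→cleaned(a3,d1) ✓  (p2,d1,a4)→cleaned(a4,d1) ✓  (p2,d1,a5)→cleaned(a5,d1) ✓  (p2,d5,a2)→cleaned(a2,d5) ✗  (p2,d6,a1)→cleaned(a1,d6) ✓  (p2,d6,a2)→cleaned(a2,d6) ✓  (p3,d2,a2)→cleaned(a2,d2) ✓  (p3,d2,a4)→cleaned(a4,d2) ✓  (p3,d4,a4)→cleaned(a4,d4) ✓
Counterexample: (p1,d5,a2) — cleaned(a2,d5) does not hold.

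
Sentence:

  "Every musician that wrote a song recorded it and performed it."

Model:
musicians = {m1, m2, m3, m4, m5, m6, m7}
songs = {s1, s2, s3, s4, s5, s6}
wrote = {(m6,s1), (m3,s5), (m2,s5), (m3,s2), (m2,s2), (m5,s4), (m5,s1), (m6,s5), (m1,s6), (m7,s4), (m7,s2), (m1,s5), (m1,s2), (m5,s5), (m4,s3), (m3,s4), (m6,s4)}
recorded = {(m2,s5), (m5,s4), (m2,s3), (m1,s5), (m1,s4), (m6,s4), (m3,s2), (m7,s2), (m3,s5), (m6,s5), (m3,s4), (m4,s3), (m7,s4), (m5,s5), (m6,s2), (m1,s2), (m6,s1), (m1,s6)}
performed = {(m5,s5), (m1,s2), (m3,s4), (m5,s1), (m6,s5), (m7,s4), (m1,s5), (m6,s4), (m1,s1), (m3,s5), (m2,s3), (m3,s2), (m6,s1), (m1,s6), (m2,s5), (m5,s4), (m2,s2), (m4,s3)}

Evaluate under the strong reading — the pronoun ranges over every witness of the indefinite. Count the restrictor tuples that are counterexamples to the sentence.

3

"it" takes "a song" as antecedent — a donkey pronoun bound across the clause boundary.
Strong reading: for every (m,s) with wrote(m,s), recorded(m,s) ∧ performed(m,s).
Restrictor pairs: (m1,s2) ✓  (m1,s5) ✓  (m1,s6) ✓  (m2,s2) ✗  (m2,s5) ✓  (m3,s2) ✓  (m3,s4) ✓  (m3,s5) ✓  (m4,s3) ✓  (m5,s1) ✗  (m5,s4) ✓  (m5,s5) ✓  (m6,s1) ✓  (m6,s4) ✓  (m6,s5) ✓  (m7,s2) ✗  (m7,s4) ✓
Counterexamples (restrictor pairs failing the scope): 3.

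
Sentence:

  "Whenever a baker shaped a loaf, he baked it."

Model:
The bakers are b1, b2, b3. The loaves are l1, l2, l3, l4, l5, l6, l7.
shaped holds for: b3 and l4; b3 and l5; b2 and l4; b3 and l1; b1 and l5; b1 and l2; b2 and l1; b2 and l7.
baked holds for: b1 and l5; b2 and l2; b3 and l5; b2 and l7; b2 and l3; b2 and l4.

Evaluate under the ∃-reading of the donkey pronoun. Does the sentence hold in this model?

"it" takes "a loaf" as antecedent — a donkey pronoun bound across the clause boundary.
Weak reading: every baker b with some shaped-loaf has at least one shaped-loaf l such that baked(b,l).
Per baker: b1:✓  b2:✓  b3:✓
Every baker in the restrictor has a witness.

True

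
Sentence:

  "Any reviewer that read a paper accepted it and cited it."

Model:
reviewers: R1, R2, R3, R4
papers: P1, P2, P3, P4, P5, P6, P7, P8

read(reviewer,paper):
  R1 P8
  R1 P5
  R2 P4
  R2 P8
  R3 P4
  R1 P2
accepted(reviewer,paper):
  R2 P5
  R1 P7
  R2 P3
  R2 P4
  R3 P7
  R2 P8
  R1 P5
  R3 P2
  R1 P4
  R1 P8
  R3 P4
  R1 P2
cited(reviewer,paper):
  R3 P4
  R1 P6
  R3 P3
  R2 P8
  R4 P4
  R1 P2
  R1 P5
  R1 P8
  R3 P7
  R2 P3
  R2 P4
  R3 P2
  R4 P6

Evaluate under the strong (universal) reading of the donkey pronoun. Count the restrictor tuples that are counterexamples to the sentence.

"it" takes "a paper" as antecedent — a donkey pronoun bound across the clause boundary.
Strong reading: for every (r,p) with read(r,p), accepted(r,p) ∧ cited(r,p).
Restrictor pairs: (R1,P2) ✓  (R1,P5) ✓  (R1,P8) ✓  (R2,P4) ✓  (R2,P8) ✓  (R3,P4) ✓
Counterexamples (restrictor pairs failing the scope): 0.

0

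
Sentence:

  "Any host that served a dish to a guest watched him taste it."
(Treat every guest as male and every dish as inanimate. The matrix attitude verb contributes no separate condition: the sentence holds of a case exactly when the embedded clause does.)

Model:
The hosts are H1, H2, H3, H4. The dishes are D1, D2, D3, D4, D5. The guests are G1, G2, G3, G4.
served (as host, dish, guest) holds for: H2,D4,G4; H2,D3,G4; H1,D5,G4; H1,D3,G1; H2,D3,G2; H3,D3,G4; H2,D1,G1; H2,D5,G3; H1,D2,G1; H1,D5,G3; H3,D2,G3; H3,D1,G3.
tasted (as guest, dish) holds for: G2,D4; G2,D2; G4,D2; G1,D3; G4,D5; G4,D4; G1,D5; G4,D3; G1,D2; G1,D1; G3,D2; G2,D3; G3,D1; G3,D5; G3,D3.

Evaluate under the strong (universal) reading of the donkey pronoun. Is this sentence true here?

"him" takes "a guest" as antecedent and "it" takes "a dish"; both are donkey pronouns co-varying with the restrictor.
Strong reading: for every (h,d,g) with served(h,d,g), tasted(g,d).
Restrictor triples: (H1,D2,G1)→tasted(G1,D2) ✓  (H1,D3,G1)→tasted(G1,D3) ✓  (H1,D5,G3)→tasted(G3,D5) ✓  (H1,D5,G4)→tasted(G4,D5) ✓  (H2,D1,G1)→tasted(G1,D1) ✓  (H2,D3,G2)→tasted(G2,D3) ✓  (H2,D3,G4)→tasted(G4,D3) ✓  (H2,D4,G4)→tasted(G4,D4) ✓  (H2,D5,G3)→tasted(G3,D5) ✓  (H3,D1,G3)→tasted(G3,D1) ✓  (H3,D2,G3)→tasted(G3,D2) ✓  (H3,D3,G4)→tasted(G4,D3) ✓
Every restrictor triple satisfies the scope.

True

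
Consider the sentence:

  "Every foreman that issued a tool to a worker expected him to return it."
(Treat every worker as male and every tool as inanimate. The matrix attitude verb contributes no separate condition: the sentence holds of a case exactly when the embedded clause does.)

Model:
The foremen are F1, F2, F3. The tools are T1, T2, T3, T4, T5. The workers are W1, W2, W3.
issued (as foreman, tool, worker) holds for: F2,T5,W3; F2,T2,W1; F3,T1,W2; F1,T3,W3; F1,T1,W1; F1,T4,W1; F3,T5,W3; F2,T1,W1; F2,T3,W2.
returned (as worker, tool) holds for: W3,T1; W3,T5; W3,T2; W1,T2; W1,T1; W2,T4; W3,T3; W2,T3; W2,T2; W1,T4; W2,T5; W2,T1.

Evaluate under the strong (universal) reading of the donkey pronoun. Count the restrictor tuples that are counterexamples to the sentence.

0

"him" takes "a worker" as antecedent and "it" takes "a tool"; both are donkey pronouns co-varying with the restrictor.
Strong reading: for every (f,t,w) with issued(f,t,w), returned(w,t).
Restrictor triples: (F1,T1,W1)→returned(W1,T1) ✓  (F1,T3,W3)→returned(W3,T3) ✓  (F1,T4,W1)→returned(W1,T4) ✓  (F2,T1,W1)→returned(W1,T1) ✓  (F2,T2,W1)→returned(W1,T2) ✓  (F2,T3,W2)→returned(W2,T3) ✓  (F2,T5,W3)→returned(W3,T5) ✓  (F3,T1,W2)→returned(W2,T1) ✓  (F3,T5,W3)→returned(W3,T5) ✓
Counterexamples (restrictor triples failing the scope): 0.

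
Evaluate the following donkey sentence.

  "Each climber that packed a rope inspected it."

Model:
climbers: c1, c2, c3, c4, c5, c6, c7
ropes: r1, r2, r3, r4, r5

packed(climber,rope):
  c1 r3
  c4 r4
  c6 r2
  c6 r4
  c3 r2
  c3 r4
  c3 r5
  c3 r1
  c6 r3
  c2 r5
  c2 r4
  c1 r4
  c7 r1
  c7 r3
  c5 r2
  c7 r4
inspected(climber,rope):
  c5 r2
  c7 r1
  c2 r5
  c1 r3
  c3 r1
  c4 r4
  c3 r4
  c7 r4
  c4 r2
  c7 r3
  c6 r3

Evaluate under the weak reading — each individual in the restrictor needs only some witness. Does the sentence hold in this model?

True

"it" takes "a rope" as antecedent — a donkey pronoun bound across the clause boundary.
Weak reading: every climber c with some packed-rope has at least one packed-rope r such that inspected(c,r).
Per climber: c1:✓  c2:✓  c3:✓  c4:✓  c5:✓  c6:✓  c7:✓
Every climber in the restrictor has a witness.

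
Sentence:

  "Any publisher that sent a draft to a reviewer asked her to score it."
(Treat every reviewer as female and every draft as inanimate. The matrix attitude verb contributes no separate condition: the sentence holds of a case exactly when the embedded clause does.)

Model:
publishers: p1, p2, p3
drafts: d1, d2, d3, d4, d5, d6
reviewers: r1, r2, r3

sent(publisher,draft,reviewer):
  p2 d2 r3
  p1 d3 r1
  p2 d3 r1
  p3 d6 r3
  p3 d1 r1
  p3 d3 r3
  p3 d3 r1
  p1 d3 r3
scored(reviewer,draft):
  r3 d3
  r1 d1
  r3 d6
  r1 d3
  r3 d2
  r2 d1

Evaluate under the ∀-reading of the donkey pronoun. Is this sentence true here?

"her" takes "a reviewer" as antecedent and "it" takes "a draft"; both are donkey pronouns co-varying with the restrictor.
Strong reading: for every (p,d,r) with sent(p,d,r), scored(r,d).
Restrictor triples: (p1,d3,r1)→scored(r1,d3) ✓  (p1,d3,r3)→scored(r3,d3) ✓  (p2,d2,r3)→scored(r3,d2) ✓  (p2,d3,r1)→scored(r1,d3) ✓  (p3,d1,r1)→scored(r1,d1) ✓  (p3,d3,r1)→scored(r1,d3) ✓  (p3,d3,r3)→scored(r3,d3) ✓  (p3,d6,r3)→scored(r3,d6) ✓
Every restrictor triple satisfies the scope.

True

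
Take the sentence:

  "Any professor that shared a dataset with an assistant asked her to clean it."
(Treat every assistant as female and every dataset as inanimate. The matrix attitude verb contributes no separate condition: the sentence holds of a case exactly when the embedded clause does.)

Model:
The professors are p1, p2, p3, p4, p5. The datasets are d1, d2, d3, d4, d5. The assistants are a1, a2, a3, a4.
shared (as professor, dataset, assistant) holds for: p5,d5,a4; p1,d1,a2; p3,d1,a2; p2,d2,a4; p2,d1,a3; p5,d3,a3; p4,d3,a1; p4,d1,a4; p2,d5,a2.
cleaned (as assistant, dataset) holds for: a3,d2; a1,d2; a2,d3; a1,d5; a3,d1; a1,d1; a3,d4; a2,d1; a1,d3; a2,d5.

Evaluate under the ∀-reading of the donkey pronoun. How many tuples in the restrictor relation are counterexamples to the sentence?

"her" takes "an assistant" as antecedent and "it" takes "a dataset"; both are donkey pronouns co-varying with the restrictor.
Strong reading: for every (p,d,a) with shared(p,d,a), cleaned(a,d).
Restrictor triples: (p1,d1,a2)→cleaned(a2,d1) ✓  (p2,d1,a3)→cleaned(a3,d1) ✓  (p2,d2,a4)→cleaned(a4,d2) ✗  (p2,d5,a2)→cleaned(a2,d5) ✓  (p3,d1,a2)→cleaned(a2,d1) ✓  (p4,d1,a4)→cleaned(a4,d1) ✗  (p4,d3,a1)→cleaned(a1,d3) ✓  (p5,d3,a3)→cleaned(a3,d3) ✗  (p5,d5,a4)→cleaned(a4,d5) ✗
Counterexamples (restrictor triples failing the scope): 4.

4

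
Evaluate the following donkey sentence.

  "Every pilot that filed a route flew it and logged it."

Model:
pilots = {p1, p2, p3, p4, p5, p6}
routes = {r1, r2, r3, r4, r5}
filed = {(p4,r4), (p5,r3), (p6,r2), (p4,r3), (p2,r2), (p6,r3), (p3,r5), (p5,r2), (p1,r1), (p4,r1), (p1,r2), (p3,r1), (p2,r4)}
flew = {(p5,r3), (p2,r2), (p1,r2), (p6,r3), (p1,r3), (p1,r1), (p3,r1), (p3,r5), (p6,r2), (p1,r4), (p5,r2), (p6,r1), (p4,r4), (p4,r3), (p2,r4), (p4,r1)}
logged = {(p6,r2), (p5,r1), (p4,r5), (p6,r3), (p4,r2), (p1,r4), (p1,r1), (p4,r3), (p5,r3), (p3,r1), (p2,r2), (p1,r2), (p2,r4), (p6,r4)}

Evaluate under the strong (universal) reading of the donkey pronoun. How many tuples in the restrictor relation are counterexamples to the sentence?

4

"it" takes "a route" as antecedent — a donkey pronoun bound across the clause boundary.
Strong reading: for every (p,r) with filed(p,r), flew(p,r) ∧ logged(p,r).
Restrictor pairs: (p1,r1) ✓  (p1,r2) ✓  (p2,r2) ✓  (p2,r4) ✓  (p3,r1) ✓  (p3,r5) ✗  (p4,r1) ✗  (p4,r3) ✓  (p4,r4) ✗  (p5,r2) ✗  (p5,r3) ✓  (p6,r2) ✓  (p6,r3) ✓
Counterexamples (restrictor pairs failing the scope): 4.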